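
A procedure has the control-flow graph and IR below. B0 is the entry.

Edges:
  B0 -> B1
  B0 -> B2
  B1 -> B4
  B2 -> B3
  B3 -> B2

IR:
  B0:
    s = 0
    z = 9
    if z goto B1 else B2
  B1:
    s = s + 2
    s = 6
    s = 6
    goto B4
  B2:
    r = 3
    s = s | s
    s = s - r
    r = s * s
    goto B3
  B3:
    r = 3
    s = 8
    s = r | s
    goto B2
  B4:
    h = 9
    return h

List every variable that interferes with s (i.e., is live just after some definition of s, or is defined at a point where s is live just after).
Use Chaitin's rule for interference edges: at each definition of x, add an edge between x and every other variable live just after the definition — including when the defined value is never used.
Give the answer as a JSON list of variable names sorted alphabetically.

Block summaries:
  B0: def={s,z} ue=∅
  B1: def={s} ue={s}
  B2: def={r,s} ue={s}
  B3: def={r,s} ue=∅
  B4: def={h} ue=∅

Liveness:
  B0 li=∅ lo={s}
  B1 li={s} lo=∅
  B2 li={s} lo=∅
  B3 li=∅ lo={s}
  B4 li=∅ lo=∅

Conflict graph:
  h — ∅
  r — {s}
  s — {r,z}
  z — {s}

N(s) = ["r", "z"]

Answer: ["r", "z"]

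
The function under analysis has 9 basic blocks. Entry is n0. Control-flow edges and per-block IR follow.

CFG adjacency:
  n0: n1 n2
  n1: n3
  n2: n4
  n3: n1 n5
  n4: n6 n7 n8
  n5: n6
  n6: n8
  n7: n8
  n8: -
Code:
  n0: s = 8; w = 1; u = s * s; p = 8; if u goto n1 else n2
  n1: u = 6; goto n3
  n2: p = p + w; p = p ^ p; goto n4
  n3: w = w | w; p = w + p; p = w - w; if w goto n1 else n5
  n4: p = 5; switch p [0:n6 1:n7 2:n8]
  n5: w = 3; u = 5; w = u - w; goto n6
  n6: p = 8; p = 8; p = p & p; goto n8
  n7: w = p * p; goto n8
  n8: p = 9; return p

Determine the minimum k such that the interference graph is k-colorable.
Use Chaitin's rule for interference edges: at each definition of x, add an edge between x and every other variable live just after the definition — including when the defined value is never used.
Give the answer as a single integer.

Per-block:
  n0 def {p,s,u,w} use ∅
  n1 def {u} use ∅
  n2 def {p} use {p,w}
  n3 def {p,w} use {p,w}
  n4 def {p} use ∅
  n5 def {u,w} use ∅
  n6 def {p} use ∅
  n7 def {w} use {p}
  n8 def {p} use ∅

Backward fixpoint:
  n0 li=∅ lo={p,w}
  n1 li={p,w} lo={p,w}
  n2 li={p,w} lo=∅
  n3 li={p,w} lo={p,w}
  n4 li=∅ lo={p}
  n5 li=∅ lo=∅
  n6 li=∅ lo=∅
  n7 li={p} lo=∅
  n8 li=∅ lo=∅

Conflict graph:
  p: {u,w}
  s: {w}
  u: {p,w}
  w: {p,s,u}

Registers:
  lower bound: {p,u,w} mutually conflict ⇒ χ ≥ 3
  assign p→R1 s→R1 u→R2 w→R0 — no edge inside a register ⇒ χ ≤ 3
  χ = 3

Answer: 3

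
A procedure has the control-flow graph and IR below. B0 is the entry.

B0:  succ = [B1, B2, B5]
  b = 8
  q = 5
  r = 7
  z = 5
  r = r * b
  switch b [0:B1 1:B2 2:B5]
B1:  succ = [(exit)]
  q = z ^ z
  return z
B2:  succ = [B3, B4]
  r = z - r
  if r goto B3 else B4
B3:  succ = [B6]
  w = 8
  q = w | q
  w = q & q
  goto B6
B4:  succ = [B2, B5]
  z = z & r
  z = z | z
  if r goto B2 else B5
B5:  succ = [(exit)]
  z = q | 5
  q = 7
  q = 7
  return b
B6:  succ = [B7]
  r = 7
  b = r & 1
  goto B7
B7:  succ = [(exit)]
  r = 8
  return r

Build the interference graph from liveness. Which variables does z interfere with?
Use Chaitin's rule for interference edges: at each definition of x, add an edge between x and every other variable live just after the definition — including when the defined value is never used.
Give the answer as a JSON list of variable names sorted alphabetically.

def/use:
  B0: def={b,q,r,z} ue=∅
  B1: def={q} ue={z}
  B2: def={r} ue={r,z}
  B3: def={q,w} ue={q}
  B4: def={z} ue={r,z}
  B5: def={q,z} ue={b,q}
  B6: def={b,r} ue=∅
  B7: def={r} ue=∅

Backward fixpoint:
  B0: in=∅ out={b,q,r,z}
  B1: in={z} out=∅
  B2: in={b,q,r,z} out={b,q,r,z}
  B3: in={q} out=∅
  B4: in={b,q,r,z} out={b,q,r,z}
  B5: in={b,q} out=∅
  B6: in=∅ out=∅
  B7: in=∅ out=∅

Conflict graph:
  b↔{q,r,z}
  q↔{b,r,w,z}
  r↔{b,q,z}
  w↔{q}
  z↔{b,q,r}

N(z) = ["b", "q", "r"]

Answer: ["b", "q", "r"]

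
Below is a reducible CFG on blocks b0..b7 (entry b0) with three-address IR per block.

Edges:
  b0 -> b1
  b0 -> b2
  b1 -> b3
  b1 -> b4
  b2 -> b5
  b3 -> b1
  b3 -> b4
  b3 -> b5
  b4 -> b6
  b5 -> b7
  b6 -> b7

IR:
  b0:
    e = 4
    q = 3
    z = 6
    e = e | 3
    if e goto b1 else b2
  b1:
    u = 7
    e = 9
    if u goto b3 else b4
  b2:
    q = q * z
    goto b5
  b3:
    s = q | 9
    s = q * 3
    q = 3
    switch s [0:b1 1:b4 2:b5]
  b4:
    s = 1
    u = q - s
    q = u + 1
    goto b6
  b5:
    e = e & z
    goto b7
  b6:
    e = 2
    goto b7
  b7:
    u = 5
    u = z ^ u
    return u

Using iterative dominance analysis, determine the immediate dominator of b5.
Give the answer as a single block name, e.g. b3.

Answer: b0

Analysis:
idom tree: b1←b0 b2←b0 b3←b1 b4←b1 b5←b0 b6←b4 b7←b0
Dom∩ at merges:
  b1: preds {b0,b3}: {b0} ∩ {b0,b1,b3} = {b0}; idom=b0
  b4: preds {b1,b3}: {b0,b1} ∩ {b0,b1,b3} = {b0,b1}; idom=b1
  b5: preds {b2,b3}: {b0,b2} ∩ {b0,b1,b3} = {b0}; idom=b0
  b7: preds {b5,b6}: {b0,b5} ∩ {b0,b1,b4,b6} = {b0}; idom=b0

idom(b5) = b0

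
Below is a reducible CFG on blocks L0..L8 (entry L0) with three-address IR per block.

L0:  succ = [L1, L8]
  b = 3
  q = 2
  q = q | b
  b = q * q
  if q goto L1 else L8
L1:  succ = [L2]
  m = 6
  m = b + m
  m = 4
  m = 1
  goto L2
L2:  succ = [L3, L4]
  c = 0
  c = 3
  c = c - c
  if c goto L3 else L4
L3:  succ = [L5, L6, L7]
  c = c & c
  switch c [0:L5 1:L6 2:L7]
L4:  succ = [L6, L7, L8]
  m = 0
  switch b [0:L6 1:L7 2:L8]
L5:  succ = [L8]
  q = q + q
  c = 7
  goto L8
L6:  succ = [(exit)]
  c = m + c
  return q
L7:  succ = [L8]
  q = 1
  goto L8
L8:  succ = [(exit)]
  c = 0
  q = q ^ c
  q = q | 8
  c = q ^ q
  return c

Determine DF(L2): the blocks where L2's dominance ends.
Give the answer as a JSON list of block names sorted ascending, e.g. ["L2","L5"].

Answer: ["L8"]

Working:
idom tree: L1←L0 L2←L1 L3←L2 L4←L2 L5←L3 L6←L2 L7←L2 L8←L0
Dom∩ at merges:
  L6: preds {L3,L4}: {L0,L1,L2,L3} ∩ {L0,L1,L2,L4} = {L0,L1,L2}; idom=L2
  L7: preds {L3,L4}: {L0,L1,L2,L3} ∩ {L0,L1,L2,L4} = {L0,L1,L2}; idom=L2
  L8: preds {L0,L4,L5,L7}: {L0} ∩ {L0,L1,L2,L4} ∩ {L0,L1,L2,L3,L5} ∩ {L0,L1,L2,L7} = {L0}; idom=L0

DF walk-up:
  join L6 pred L3: L3 stop@L2
  join L6 pred L4: L4 stop@L2
  join L7 pred L3: L3 stop@L2
  join L7 pred L4: L4 stop@L2
  join L8 pred L0: · stop@L0
  join L8 pred L4: L4→L2→L1 stop@L0
  join L8 pred L5: L5→L3→L2→L1 stop@L0
  join L8 pred L7: L7→L2→L1 stop@L0
  DF(L0)=∅
  DF(L1)={L8}
  DF(L2)={L8}
  DF(L3)={L6,L7,L8}
  DF(L4)={L6,L7,L8}
  DF(L5)={L8}
  DF(L6)=∅
  DF(L7)={L8}
  DF(L8)=∅

DF(L2) = ["L8"]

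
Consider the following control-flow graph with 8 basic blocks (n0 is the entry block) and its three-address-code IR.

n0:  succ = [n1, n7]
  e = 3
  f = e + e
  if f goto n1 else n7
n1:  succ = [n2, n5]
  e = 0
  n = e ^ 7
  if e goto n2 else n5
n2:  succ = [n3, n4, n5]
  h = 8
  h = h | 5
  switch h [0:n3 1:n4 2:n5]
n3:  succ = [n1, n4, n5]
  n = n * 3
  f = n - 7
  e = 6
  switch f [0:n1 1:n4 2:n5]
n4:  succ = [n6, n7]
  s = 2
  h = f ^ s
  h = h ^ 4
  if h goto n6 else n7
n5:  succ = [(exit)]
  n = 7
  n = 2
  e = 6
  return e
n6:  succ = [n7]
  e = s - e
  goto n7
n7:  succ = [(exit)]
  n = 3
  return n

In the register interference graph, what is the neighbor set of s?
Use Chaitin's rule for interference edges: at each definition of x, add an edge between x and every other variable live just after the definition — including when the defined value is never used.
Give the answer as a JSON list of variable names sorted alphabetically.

Answer: ["e", "f", "h"]

Analysis:
def/use:
  n0: def={e,f} ue=∅
  n1: def={e,n} ue=∅
  n2: def={h} ue=∅
  n3: def={e,f,n} ue={n}
  n4: def={h,s} ue={f}
  n5: def={e,n} ue=∅
  n6: def={e} ue={e,s}
  n7: def={n} ue=∅

Live sets:
  n0: in=∅ out={f}
  n1: in={f} out={e,f,n}
  n2: in={e,f,n} out={e,f,n}
  n3: in={n} out={e,f}
  n4: in={e,f} out={e,s}
  n5: in=∅ out=∅
  n6: in={e,s} out=∅
  n7: in=∅ out=∅

Interference:
  e↔{f,h,n,s}
  f↔{e,h,n,s}
  h↔{e,f,n,s}
  n↔{e,f,h}
  s↔{e,f,h}

N(s) = ["e", "f", "h"]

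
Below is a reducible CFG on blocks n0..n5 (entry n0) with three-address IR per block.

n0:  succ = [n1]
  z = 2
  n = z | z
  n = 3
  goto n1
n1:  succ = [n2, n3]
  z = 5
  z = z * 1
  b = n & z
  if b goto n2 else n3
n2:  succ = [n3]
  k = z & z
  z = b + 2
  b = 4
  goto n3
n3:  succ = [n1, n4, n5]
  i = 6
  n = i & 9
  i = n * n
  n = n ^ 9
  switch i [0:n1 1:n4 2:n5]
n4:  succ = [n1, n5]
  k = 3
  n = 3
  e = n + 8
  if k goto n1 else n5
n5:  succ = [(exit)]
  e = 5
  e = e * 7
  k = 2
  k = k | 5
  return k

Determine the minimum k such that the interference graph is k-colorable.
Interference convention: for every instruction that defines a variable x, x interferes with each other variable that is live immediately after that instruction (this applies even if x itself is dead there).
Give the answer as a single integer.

Answer: 3

Working:
Block summaries:
  n0: {n,z} / ∅
  n1: {b,z} / {n}
  n2: {b,k,z} / {b,z}
  n3: {i,n} / ∅
  n4: {e,k,n} / ∅
  n5: {e,k} / ∅

Backward fixpoint:
  n0: in=∅ out={n}
  n1: in={n} out={b,z}
  n2: in={b,z} out=∅
  n3: in=∅ out={n}
  n4: in=∅ out={n}
  n5: in=∅ out=∅

Conflict graph:
  b — {k,z}
  e — {k,n}
  i — {n}
  k — {b,e,n}
  n — {e,i,k,z}
  z — {b,n}

Colouring:
  clique {e,k,n} ⇒ need ≥ 3
  assign b→R0 e→R2 i→R1 k→R1 n→R0 z→R1 — no edge inside a register ⇒ χ ≤ 3
  χ = 3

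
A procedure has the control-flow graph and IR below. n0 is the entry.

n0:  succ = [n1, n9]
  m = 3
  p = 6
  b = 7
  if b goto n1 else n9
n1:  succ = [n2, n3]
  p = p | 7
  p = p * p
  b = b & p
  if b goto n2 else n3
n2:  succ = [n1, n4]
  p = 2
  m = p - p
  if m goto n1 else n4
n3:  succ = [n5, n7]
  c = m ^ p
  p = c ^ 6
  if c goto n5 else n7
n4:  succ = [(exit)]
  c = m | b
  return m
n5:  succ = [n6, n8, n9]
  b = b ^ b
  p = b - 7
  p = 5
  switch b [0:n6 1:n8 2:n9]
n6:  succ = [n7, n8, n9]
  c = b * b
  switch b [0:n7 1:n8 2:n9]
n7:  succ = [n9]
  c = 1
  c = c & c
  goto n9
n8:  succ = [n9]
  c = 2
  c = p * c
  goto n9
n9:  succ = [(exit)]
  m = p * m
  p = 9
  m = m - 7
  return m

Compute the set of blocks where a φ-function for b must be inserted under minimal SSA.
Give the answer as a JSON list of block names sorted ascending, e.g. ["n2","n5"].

idom tree: n1←n0 n2←n1 n3←n1 n4←n2 n5←n3 n6←n5 n7←n3 n8←n5 n9←n0
Join-block Dom:
  n1: preds {n0,n2}: {n0} ∩ {n0,n1,n2} = {n0}; idom=n0
  n7: preds {n3,n6}: {n0,n1,n3} ∩ {n0,n1,n3,n5,n6} = {n0,n1,n3}; idom=n3
  n8: preds {n5,n6}: {n0,n1,n3,n5} ∩ {n0,n1,n3,n5,n6} = {n0,n1,n3,n5}; idom=n5
  n9: preds {n0,n5,n6,n7,n8}: {n0} ∩ {n0,n1,n3,n5} ∩ {n0,n1,n3,n5,n6} ∩ {n0,n1,n3,n7} ∩ {n0,n1,n3,n5,n8} = {n0}; idom=n0

DF walk-up:
  n1←n0: walk · to n0
  n1←n2: walk n2→n1 to n0
  n7←n3: walk · to n3
  n7←n6: walk n6→n5 to n3
  n8←n5: walk · to n5
  n8←n6: walk n6 to n5
  n9←n0: walk · to n0
  n9←n5: walk n5→n3→n1 to n0
  n9←n6: walk n6→n5→n3→n1 to n0
  n9←n7: walk n7→n3→n1 to n0
  n9←n8: walk n8→n5→n3→n1 to n0
  n0: DF=∅
  n1: DF={n1,n9}
  n2: DF={n1}
  n3: DF={n9}
  n4: DF=∅
  n5: DF={n7,n9}
  n6: DF={n7,n8,n9}
  n7: DF={n9}
  n8: DF={n9}
  n9: DF=∅

φ for b: defs {n0,n1,n5}
  DF⁺ = {n1,n7,n9}

Answer: ["n1", "n7", "n9"]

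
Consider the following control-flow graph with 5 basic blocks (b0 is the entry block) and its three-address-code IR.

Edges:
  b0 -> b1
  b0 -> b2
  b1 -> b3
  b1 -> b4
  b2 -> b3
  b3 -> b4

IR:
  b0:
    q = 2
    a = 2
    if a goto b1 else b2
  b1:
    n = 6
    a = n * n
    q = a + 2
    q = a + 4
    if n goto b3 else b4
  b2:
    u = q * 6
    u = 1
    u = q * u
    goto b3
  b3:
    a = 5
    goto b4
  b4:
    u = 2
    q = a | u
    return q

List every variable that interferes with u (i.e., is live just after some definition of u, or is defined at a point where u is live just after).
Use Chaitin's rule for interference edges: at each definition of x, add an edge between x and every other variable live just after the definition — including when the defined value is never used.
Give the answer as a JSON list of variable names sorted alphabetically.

Answer: ["a", "q"]

Derivation:
def/use:
  b0: def={a,q} ue=∅
  b1: def={a,n,q} ue=∅
  b2: def={u} ue={q}
  b3: def={a} ue=∅
  b4: def={q,u} ue={a}

Liveness:
  b0: in=∅ out={q}
  b1: in=∅ out={a}
  b2: in={q} out=∅
  b3: in=∅ out={a}
  b4: in={a} out=∅

Interference:
  a↔{n,q,u}
  n↔{a,q}
  q↔{a,n,u}
  u↔{a,q}

N(u) = ["a", "q"]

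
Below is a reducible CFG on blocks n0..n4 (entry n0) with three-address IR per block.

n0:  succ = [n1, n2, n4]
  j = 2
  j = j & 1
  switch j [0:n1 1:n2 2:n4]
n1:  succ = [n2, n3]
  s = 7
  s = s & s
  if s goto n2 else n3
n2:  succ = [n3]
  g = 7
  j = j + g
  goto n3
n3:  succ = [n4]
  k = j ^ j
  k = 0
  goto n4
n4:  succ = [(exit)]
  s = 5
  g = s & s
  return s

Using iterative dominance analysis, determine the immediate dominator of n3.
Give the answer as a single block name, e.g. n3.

idom tree: n1←n0 n2←n0 n3←n0 n4←n0
Dom at joins:
  n2: preds {n0,n1}: {n0} ∩ {n0,n1} = {n0}; idom=n0
  n3: preds {n1,n2}: {n0,n1} ∩ {n0,n2} = {n0}; idom=n0
  n4: preds {n0,n3}: {n0} ∩ {n0,n3} = {n0}; idom=n0

idom(n3) = n0

Answer: n0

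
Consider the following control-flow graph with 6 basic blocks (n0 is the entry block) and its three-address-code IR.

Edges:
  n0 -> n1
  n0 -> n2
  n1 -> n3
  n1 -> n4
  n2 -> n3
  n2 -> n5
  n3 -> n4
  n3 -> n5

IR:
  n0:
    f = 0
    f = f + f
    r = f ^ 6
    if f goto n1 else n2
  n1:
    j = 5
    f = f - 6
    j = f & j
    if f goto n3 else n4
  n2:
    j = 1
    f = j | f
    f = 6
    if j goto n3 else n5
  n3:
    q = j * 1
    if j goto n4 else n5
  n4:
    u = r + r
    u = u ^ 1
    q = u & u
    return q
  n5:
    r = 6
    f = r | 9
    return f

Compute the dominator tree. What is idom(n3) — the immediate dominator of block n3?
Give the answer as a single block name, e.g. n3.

idom tree: n1←n0 n2←n0 n3←n0 n4←n0 n5←n0
Dom at joins:
  n3: preds {n1,n2}: {n0,n1} ∩ {n0,n2} = {n0}; idom=n0
  n4: preds {n1,n3}: {n0,n1} ∩ {n0,n3} = {n0}; idom=n0
  n5: preds {n2,n3}: {n0,n2} ∩ {n0,n3} = {n0}; idom=n0

idom(n3) = n0

Answer: n0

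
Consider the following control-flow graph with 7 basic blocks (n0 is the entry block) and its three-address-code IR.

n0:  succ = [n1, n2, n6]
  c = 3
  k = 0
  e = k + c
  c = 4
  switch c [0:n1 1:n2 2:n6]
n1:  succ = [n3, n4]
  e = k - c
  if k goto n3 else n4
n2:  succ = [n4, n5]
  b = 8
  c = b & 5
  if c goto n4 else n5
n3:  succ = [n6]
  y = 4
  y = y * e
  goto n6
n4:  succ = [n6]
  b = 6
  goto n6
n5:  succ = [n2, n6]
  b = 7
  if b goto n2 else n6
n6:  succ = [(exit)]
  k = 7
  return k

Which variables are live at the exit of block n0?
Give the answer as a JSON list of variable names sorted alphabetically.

def/use:
  n0: def={c,e,k} ue=∅
  n1: def={e} ue={c,k}
  n2: def={b,c} ue=∅
  n3: def={y} ue={e}
  n4: def={b} ue=∅
  n5: def={b} ue=∅
  n6: def={k} ue=∅

Backward fixpoint:
  live n0: ∅→{c,k}
  live n1: {c,k}→{e}
  live n2: ∅→∅
  live n3: {e}→∅
  live n4: ∅→∅
  live n5: ∅→∅
  live n6: ∅→∅

live-out(n0) = ["c", "k"]

Answer: ["c", "k"]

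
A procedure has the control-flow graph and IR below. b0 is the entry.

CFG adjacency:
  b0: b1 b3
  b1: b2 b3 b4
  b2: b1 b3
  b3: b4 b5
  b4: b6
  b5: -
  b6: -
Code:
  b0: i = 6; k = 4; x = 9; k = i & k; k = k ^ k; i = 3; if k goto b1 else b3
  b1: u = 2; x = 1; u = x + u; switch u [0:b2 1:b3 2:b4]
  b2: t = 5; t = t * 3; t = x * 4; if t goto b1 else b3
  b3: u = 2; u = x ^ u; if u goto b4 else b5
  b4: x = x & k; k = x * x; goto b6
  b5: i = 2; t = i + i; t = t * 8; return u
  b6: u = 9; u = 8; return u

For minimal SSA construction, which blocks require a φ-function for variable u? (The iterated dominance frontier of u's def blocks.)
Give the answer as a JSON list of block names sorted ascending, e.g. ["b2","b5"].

Answer: ["b1", "b3", "b4"]

Analysis:
idom tree: b1←b0 b2←b1 b3←b0 b4←b0 b5←b3 b6←b4
Dom∩ at merges:
  b1: preds {b0,b2}: {b0} ∩ {b0,b1,b2} = {b0}; idom=b0
  b3: preds {b0,b1,b2}: {b0} ∩ {b0,b1} ∩ {b0,b1,b2} = {b0}; idom=b0
  b4: preds {b1,b3}: {b0,b1} ∩ {b0,b3} = {b0}; idom=b0

Frontier:
  join b1 pred b0: · stop@b0
  join b1 pred b2: b2→b1 stop@b0
  join b3 pred b0: · stop@b0
  join b3 pred b1: b1 stop@b0
  join b3 pred b2: b2→b1 stop@b0
  join b4 pred b1: b1 stop@b0
  join b4 pred b3: b3 stop@b0
  b0 → ∅
  b1 → {b1,b3,b4}
  b2 → {b1,b3}
  b3 → {b4}
  b4 → ∅
  b5 → ∅
  b6 → ∅

φ for u: defs {b1,b3,b6}
  DF⁺ = {b1,b3,b4}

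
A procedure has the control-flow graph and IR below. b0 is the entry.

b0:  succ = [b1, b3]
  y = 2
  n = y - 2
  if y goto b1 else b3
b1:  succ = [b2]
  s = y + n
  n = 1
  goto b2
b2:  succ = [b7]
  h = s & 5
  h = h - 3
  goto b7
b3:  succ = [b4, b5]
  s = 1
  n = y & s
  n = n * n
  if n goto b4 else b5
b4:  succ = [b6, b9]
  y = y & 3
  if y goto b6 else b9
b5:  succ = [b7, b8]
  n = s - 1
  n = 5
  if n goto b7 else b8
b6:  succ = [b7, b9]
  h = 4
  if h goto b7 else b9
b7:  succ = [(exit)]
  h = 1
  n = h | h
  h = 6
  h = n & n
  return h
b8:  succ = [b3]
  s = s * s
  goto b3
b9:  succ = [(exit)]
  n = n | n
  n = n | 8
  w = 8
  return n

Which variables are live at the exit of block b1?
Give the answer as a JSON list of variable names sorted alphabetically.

Block summaries:
  b0: {n,y} / ∅
  b1: {n,s} / {n,y}
  b2: {h} / {s}
  b3: {n,s} / {y}
  b4: {y} / {y}
  b5: {n} / {s}
  b6: {h} / ∅
  b7: {h,n} / ∅
  b8: {s} / {s}
  b9: {n,w} / {n}

Liveness:
  b0: in=∅ out={n,y}
  b1: in={n,y} out={s}
  b2: in={s} out=∅
  b3: in={y} out={n,s,y}
  b4: in={n,y} out={n}
  b5: in={s,y} out={s,y}
  b6: in={n} out={n}
  b7: in=∅ out=∅
  b8: in={s,y} out={y}
  b9: in={n} out=∅

live-out(b1) = ["s"]

Answer: ["s"]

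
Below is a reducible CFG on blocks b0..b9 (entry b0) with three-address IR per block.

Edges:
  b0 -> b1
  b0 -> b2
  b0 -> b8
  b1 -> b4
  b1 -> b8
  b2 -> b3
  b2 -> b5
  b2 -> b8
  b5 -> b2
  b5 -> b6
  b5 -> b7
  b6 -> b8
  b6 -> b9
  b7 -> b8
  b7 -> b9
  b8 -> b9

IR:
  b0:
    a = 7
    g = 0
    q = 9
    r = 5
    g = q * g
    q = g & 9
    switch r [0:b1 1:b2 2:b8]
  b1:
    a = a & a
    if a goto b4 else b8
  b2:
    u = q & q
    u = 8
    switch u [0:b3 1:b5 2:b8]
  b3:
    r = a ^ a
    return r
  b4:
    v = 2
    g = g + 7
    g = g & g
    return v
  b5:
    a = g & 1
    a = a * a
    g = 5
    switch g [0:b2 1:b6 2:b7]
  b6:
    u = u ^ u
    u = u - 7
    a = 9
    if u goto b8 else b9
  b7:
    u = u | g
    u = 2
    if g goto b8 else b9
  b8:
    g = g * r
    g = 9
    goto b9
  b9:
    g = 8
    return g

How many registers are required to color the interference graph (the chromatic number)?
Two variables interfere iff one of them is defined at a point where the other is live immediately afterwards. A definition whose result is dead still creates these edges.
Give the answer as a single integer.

Block summaries:
  b0: def={a,g,q,r} ue=∅
  b1: def={a} ue={a}
  b2: def={u} ue={q}
  b3: def={r} ue={a}
  b4: def={g,v} ue={g}
  b5: def={a,g} ue={g}
  b6: def={a,u} ue={u}
  b7: def={u} ue={g,u}
  b8: def={g} ue={g,r}
  b9: def={g} ue=∅

Backward fixpoint:
  live b0: ∅→{a,g,q,r}
  live b1: {a,g,r}→{g,r}
  live b2: {a,g,q,r}→{a,g,q,r,u}
  live b3: {a}→∅
  live b4: {g}→∅
  live b5: {g,q,r,u}→{a,g,q,r,u}
  live b6: {g,r,u}→{g,r}
  live b7: {g,r,u}→{g,r}
  live b8: {g,r}→∅
  live b9: ∅→∅

Interfere edges:
  a: {g,q,r,u}
  g: {a,q,r,u,v}
  q: {a,g,r,u}
  r: {a,g,q,u}
  u: {a,g,q,r}
  v: {g}

Chromatic number:
  clique {a,g,q,r,u} ⇒ need ≥ 5
  5-colouring: R0={g}  R1={a,v}  R2={q}  R3={r}  R4={u}
  χ = 5

Answer: 5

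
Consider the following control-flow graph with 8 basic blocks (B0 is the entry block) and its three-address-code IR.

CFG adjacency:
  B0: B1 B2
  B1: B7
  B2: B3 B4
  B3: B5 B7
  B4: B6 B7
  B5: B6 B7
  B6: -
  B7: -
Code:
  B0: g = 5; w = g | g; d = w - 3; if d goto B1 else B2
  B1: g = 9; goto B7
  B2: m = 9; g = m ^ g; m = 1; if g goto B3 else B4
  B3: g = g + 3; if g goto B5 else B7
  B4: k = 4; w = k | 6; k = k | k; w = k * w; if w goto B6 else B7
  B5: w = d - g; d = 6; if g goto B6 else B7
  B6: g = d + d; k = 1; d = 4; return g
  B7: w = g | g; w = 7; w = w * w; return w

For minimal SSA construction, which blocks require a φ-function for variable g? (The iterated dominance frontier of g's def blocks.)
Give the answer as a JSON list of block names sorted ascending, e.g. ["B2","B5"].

Answer: ["B6", "B7"]

Working:
idom tree: B1←B0 B2←B0 B3←B2 B4←B2 B5←B3 B6←B2 B7←B0
Dom at joins:
  B6: preds {B4,B5}: {B0,B2,B4} ∩ {B0,B2,B3,B5} = {B0,B2}; idom=B2
  B7: preds {B1,B3,B4,B5}: {B0,B1} ∩ {B0,B2,B3} ∩ {B0,B2,B4} ∩ {B0,B2,B3,B5} = {B0}; idom=B0

DF walk-up:
  B6←B4: walk B4 to B2
  B6←B5: walk B5→B3 to B2
  B7←B1: walk B1 to B0
  B7←B3: walk B3→B2 to B0
  B7←B4: walk B4→B2 to B0
  B7←B5: walk B5→B3→B2 to B0
  B0 → ∅
  B1 → {B7}
  B2 → {B7}
  B3 → {B6,B7}
  B4 → {B6,B7}
  B5 → {B6,B7}
  B6 → ∅
  B7 → ∅

φ for g: defs {B0,B1,B2,B3,B6}
  DF⁺ = {B6,B7}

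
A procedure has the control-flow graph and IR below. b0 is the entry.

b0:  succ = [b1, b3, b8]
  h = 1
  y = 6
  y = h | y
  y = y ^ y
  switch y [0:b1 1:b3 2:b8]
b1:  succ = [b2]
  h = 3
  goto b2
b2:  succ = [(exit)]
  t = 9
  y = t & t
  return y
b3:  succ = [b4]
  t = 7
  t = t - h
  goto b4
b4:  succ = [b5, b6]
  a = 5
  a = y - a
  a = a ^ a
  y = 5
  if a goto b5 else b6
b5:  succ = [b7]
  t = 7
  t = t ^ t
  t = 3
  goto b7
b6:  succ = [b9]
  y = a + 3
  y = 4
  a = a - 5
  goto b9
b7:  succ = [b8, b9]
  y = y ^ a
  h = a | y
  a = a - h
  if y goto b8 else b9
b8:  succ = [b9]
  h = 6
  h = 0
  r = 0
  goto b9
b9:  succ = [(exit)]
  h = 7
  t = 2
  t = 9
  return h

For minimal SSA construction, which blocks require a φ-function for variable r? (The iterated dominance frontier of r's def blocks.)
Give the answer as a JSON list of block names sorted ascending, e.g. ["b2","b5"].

idom tree: b1←b0 b2←b1 b3←b0 b4←b3 b5←b4 b6←b4 b7←b5 b8←b0 b9←b0
Join-block Dom:
  b8: preds {b0,b7}: {b0} ∩ {b0,b3,b4,b5,b7} = {b0}; idom=b0
  b9: preds {b6,b7,b8}: {b0,b3,b4,b6} ∩ {b0,b3,b4,b5,b7} ∩ {b0,b8} = {b0}; idom=b0

Frontier:
  join b8 pred b0: · stop@b0
  join b8 pred b7: b7→b5→b4→b3 stop@b0
  join b9 pred b6: b6→b4→b3 stop@b0
  join b9 pred b7: b7→b5→b4→b3 stop@b0
  join b9 pred b8: b8 stop@b0
  DF(b0)=∅
  DF(b1)=∅
  DF(b2)=∅
  DF(b3)={b8,b9}
  DF(b4)={b8,b9}
  DF(b5)={b8,b9}
  DF(b6)={b9}
  DF(b7)={b8,b9}
  DF(b8)={b9}
  DF(b9)=∅

φ for r: defs {b8}
  DF⁺ = {b9}

Answer: ["b9"]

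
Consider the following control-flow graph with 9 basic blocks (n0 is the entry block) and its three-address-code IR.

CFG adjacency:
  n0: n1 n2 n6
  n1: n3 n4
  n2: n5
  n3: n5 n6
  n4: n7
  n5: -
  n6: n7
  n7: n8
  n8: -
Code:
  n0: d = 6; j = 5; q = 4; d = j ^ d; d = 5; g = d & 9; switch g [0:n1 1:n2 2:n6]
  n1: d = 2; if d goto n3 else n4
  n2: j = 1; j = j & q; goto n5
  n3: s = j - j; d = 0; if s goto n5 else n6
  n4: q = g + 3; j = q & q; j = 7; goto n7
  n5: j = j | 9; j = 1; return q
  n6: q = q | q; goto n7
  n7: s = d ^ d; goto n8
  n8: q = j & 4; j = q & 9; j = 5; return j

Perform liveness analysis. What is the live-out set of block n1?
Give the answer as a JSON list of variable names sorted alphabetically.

Answer: ["d", "g", "j", "q"]

Derivation:
Block summaries:
  n0: def={d,g,j,q} ue=∅
  n1: def={d} ue=∅
  n2: def={j} ue={q}
  n3: def={d,s} ue={j}
  n4: def={j,q} ue={g}
  n5: def={j} ue={j,q}
  n6: def={q} ue={q}
  n7: def={s} ue={d}
  n8: def={j,q} ue={j}

Backward fixpoint:
  n0 li=∅ lo={d,g,j,q}
  n1 li={g,j,q} lo={d,g,j,q}
  n2 li={q} lo={j,q}
  n3 li={j,q} lo={d,j,q}
  n4 li={d,g} lo={d,j}
  n5 li={j,q} lo=∅
  n6 li={d,j,q} lo={d,j}
  n7 li={d,j} lo={j}
  n8 li={j} lo=∅

live-out(n1) = ["d", "g", "j", "q"]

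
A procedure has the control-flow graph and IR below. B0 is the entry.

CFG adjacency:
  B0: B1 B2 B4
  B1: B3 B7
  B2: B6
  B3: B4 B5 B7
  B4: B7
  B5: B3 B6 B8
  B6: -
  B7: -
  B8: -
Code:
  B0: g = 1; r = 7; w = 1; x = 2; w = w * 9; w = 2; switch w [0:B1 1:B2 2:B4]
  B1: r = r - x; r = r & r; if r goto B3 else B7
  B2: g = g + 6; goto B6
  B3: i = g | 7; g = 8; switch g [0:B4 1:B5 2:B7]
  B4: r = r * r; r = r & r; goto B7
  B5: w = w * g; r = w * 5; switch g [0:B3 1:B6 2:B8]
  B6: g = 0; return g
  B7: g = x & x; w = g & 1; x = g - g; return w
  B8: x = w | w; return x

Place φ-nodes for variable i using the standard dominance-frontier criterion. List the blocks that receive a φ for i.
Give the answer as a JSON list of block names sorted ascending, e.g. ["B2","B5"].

Answer: ["B3", "B4", "B6", "B7"]

Working:
idom tree: B1←B0 B2←B0 B3←B1 B4←B0 B5←B3 B6←B0 B7←B0 B8←B5
Dom∩ at merges:
  B3: preds {B1,B5}: {B0,B1} ∩ {B0,B1,B3,B5} = {B0,B1}; idom=B1
  B4: preds {B0,B3}: {B0} ∩ {B0,B1,B3} = {B0}; idom=B0
  B6: preds {B2,B5}: {B0,B2} ∩ {B0,B1,B3,B5} = {B0}; idom=B0
  B7: preds {B1,B3,B4}: {B0,B1} ∩ {B0,B1,B3} ∩ {B0,B4} = {B0}; idom=B0

Frontier:
  join B3 pred B1: · stop@B1
  join B3 pred B5: B5→B3 stop@B1
  join B4 pred B0: · stop@B0
  join B4 pred B3: B3→B1 stop@B0
  join B6 pred B2: B2 stop@B0
  join B6 pred B5: B5→B3→B1 stop@B0
  join B7 pred B1: B1 stop@B0
  join B7 pred B3: B3→B1 stop@B0
  join B7 pred B4: B4 stop@B0
  DF(B0)=∅
  DF(B1)={B4,B6,B7}
  DF(B2)={B6}
  DF(B3)={B3,B4,B6,B7}
  DF(B4)={B7}
  DF(B5)={B3,B6}
  DF(B6)=∅
  DF(B7)=∅
  DF(B8)=∅

φ for i: defs {B3}
  DF⁺ = {B3,B4,B6,B7}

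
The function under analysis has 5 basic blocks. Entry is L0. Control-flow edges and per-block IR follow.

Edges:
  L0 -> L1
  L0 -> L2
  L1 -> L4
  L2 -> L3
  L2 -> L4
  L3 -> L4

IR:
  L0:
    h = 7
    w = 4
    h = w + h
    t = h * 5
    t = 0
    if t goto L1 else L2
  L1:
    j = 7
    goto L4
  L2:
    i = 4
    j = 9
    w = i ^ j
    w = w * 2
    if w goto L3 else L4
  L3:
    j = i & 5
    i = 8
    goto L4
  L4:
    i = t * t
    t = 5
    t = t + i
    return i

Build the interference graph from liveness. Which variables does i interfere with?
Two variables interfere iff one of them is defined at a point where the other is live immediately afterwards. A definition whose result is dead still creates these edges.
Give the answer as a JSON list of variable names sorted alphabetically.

Block summaries:
  L0: {h,t,w} / ∅
  L1: {j} / ∅
  L2: {i,j,w} / ∅
  L3: {i,j} / {i}
  L4: {i,t} / {t}

Backward fixpoint:
  L0 li=∅ lo={t}
  L1 li={t} lo={t}
  L2 li={t} lo={i,t}
  L3 li={i,t} lo={t}
  L4 li={t} lo=∅

Interference:
  h↔{w}
  i↔{j,t,w}
  j↔{i,t}
  t↔{i,j,w}
  w↔{h,i,t}

N(i) = ["j", "t", "w"]

Answer: ["j", "t", "w"]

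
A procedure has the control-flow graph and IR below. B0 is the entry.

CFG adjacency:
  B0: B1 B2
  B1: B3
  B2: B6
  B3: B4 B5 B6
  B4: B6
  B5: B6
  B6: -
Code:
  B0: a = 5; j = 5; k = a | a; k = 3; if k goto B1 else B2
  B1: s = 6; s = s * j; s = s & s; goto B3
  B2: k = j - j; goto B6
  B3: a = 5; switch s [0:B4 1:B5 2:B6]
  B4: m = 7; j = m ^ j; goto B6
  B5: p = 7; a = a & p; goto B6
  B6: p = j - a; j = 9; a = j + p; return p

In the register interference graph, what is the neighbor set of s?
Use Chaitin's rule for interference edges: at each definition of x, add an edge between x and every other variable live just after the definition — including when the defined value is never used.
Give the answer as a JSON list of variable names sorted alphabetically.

Answer: ["a", "j"]

Working:
Block summaries:
  B0 def {a,j,k} use ∅
  B1 def {s} use {j}
  B2 def {k} use {j}
  B3 def {a} use {s}
  B4 def {j,m} use {j}
  B5 def {a,p} use {a}
  B6 def {a,j,p} use {a,j}

Backward fixpoint:
  B0 li=∅ lo={a,j}
  B1 li={j} lo={j,s}
  B2 li={a,j} lo={a,j}
  B3 li={j,s} lo={a,j}
  B4 li={a,j} lo={a,j}
  B5 li={a,j} lo={a,j}
  B6 li={a,j} lo=∅

Interfere edges:
  a: {j,k,m,p,s}
  j: {a,k,m,p,s}
  k: {a,j}
  m: {a,j}
  p: {a,j}
  s: {a,j}

N(s) = ["a", "j"]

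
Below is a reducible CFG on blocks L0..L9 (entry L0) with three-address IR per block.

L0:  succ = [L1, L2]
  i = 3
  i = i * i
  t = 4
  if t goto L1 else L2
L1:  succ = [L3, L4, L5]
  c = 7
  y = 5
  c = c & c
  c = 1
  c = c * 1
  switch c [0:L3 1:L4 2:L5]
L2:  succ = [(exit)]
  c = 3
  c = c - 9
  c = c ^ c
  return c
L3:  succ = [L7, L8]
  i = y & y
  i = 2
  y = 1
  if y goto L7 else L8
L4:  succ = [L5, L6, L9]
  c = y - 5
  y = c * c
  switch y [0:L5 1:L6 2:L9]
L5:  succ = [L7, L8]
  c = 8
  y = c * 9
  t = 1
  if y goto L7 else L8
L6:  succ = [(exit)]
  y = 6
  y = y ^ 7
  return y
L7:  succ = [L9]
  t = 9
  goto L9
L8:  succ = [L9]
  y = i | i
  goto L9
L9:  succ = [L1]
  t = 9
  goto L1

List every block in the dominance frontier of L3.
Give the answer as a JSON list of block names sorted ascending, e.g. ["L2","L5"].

idom tree: L1←L0 L2←L0 L3←L1 L4←L1 L5←L1 L6←L4 L7←L1 L8←L1 L9←L1
Join-block Dom:
  L1: preds {L0,L9}: {L0} ∩ {L0,L1,L9} = {L0}; idom=L0
  L5: preds {L1,L4}: {L0,L1} ∩ {L0,L1,L4} = {L0,L1}; idom=L1
  L7: preds {L3,L5}: {L0,L1,L3} ∩ {L0,L1,L5} = {L0,L1}; idom=L1
  L8: preds {L3,L5}: {L0,L1,L3} ∩ {L0,L1,L5} = {L0,L1}; idom=L1
  L9: preds {L4,L7,L8}: {L0,L1,L4} ∩ {L0,L1,L7} ∩ {L0,L1,L8} = {L0,L1}; idom=L1

DF derivation:
  join L1 pred L0: · stop@L0
  join L1 pred L9: L9→L1 stop@L0
  join L5 pred L1: · stop@L1
  join L5 pred L4: L4 stop@L1
  join L7 pred L3: L3 stop@L1
  join L7 pred L5: L5 stop@L1
  join L8 pred L3: L3 stop@L1
  join L8 pred L5: L5 stop@L1
  join L9 pred L4: L4 stop@L1
  join L9 pred L7: L7 stop@L1
  join L9 pred L8: L8 stop@L1
  L0: DF=∅
  L1: DF={L1}
  L2: DF=∅
  L3: DF={L7,L8}
  L4: DF={L5,L9}
  L5: DF={L7,L8}
  L6: DF=∅
  L7: DF={L9}
  L8: DF={L9}
  L9: DF={L1}

DF(L3) = ["L7", "L8"]

Answer: ["L7", "L8"]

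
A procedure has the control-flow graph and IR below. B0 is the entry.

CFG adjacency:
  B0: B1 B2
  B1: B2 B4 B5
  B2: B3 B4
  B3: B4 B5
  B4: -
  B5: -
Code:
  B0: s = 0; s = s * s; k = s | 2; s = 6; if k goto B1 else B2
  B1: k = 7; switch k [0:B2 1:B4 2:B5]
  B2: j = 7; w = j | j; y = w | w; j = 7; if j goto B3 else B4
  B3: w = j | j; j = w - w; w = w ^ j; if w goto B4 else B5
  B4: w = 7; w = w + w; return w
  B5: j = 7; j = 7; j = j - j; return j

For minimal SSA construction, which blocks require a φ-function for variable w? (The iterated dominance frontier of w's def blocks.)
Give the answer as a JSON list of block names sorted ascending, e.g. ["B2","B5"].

idom tree: B1←B0 B2←B0 B3←B2 B4←B0 B5←B0
Dom at joins:
  B2: preds {B0,B1}: {B0} ∩ {B0,B1} = {B0}; idom=B0
  B4: preds {B1,B2,B3}: {B0,B1} ∩ {B0,B2} ∩ {B0,B2,B3} = {B0}; idom=B0
  B5: preds {B1,B3}: {B0,B1} ∩ {B0,B2,B3} = {B0}; idom=B0

Frontier:
  join B2 pred B0: · stop@B0
  join B2 pred B1: B1 stop@B0
  join B4 pred B1: B1 stop@B0
  join B4 pred B2: B2 stop@B0
  join B4 pred B3: B3→B2 stop@B0
  join B5 pred B1: B1 stop@B0
  join B5 pred B3: B3→B2 stop@B0
  DF(B0)=∅
  DF(B1)={B2,B4,B5}
  DF(B2)={B4,B5}
  DF(B3)={B4,B5}
  DF(B4)=∅
  DF(B5)=∅

φ for w: defs {B2,B3,B4}
  DF⁺ = {B4,B5}

Answer: ["B4", "B5"]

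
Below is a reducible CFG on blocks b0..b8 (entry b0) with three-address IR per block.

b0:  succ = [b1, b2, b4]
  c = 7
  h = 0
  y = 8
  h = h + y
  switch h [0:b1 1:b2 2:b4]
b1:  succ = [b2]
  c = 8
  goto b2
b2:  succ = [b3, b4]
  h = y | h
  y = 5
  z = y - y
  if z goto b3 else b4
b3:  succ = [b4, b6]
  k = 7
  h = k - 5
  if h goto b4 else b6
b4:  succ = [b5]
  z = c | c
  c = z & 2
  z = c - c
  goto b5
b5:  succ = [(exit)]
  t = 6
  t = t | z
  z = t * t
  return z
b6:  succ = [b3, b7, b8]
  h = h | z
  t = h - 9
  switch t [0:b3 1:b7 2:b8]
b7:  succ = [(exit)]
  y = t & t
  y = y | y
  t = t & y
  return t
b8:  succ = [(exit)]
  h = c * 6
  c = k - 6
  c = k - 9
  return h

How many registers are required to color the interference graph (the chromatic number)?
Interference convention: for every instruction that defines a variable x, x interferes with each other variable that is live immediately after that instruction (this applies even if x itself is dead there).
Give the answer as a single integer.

Per-block:
  b0: def={c,h,y} ue=∅
  b1: def={c} ue=∅
  b2: def={h,y,z} ue={h,y}
  b3: def={h,k} ue=∅
  b4: def={c,z} ue={c}
  b5: def={t,z} ue={z}
  b6: def={h,t} ue={h,z}
  b7: def={t,y} ue={t}
  b8: def={c,h} ue={c,k}

Liveness:
  b0: in=∅ out={c,h,y}
  b1: in={h,y} out={c,h,y}
  b2: in={c,h,y} out={c,z}
  b3: in={c,z} out={c,h,k,z}
  b4: in={c} out={z}
  b5: in={z} out=∅
  b6: in={c,h,k,z} out={c,k,t,z}
  b7: in={t} out=∅
  b8: in={c,k} out=∅

Conflict graph:
  c: {h,k,t,y,z}
  h: {c,k,y,z}
  k: {c,h,t,z}
  t: {c,k,y,z}
  y: {c,h,t}
  z: {c,h,k,t}

Registers:
  {c,h,k,z} pairwise interfere (4-clique) ⇒ χ ≥ 4
  4-colouring: R0={c}  R1={h,t}  R2={k,y}  R3={z}
  χ = 4

Answer: 4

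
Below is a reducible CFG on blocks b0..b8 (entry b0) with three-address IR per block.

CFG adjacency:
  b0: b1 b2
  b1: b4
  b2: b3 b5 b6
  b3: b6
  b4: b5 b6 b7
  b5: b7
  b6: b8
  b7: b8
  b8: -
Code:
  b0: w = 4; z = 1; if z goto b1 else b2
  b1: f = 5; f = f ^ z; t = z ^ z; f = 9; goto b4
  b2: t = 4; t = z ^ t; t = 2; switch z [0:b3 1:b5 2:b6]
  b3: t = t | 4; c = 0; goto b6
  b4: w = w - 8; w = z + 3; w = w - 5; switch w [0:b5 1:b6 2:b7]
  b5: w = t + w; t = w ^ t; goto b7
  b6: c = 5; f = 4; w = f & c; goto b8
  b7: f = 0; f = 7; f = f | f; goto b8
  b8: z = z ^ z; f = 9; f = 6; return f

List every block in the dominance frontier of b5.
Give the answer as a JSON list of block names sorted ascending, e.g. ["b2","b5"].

Answer: ["b7"]

Derivation:
idom tree: b1←b0 b2←b0 b3←b2 b4←b1 b5←b0 b6←b0 b7←b0 b8←b0
Dom∩ at merges:
  b5: preds {b2,b4}: {b0,b2} ∩ {b0,b1,b4} = {b0}; idom=b0
  b6: preds {b2,b3,b4}: {b0,b2} ∩ {b0,b2,b3} ∩ {b0,b1,b4} = {b0}; idom=b0
  b7: preds {b4,b5}: {b0,b1,b4} ∩ {b0,b5} = {b0}; idom=b0
  b8: preds {b6,b7}: {b0,b6} ∩ {b0,b7} = {b0}; idom=b0

DF walk-up:
  b5←b2: walk b2 to b0
  b5←b4: walk b4→b1 to b0
  b6←b2: walk b2 to b0
  b6←b3: walk b3→b2 to b0
  b6←b4: walk b4→b1 to b0
  b7←b4: walk b4→b1 to b0
  b7←b5: walk b5 to b0
  b8←b6: walk b6 to b0
  b8←b7: walk b7 to b0
  b0: DF=∅
  b1: DF={b5,b6,b7}
  b2: DF={b5,b6}
  b3: DF={b6}
  b4: DF={b5,b6,b7}
  b5: DF={b7}
  b6: DF={b8}
  b7: DF={b8}
  b8: DF=∅

DF(b5) = ["b7"]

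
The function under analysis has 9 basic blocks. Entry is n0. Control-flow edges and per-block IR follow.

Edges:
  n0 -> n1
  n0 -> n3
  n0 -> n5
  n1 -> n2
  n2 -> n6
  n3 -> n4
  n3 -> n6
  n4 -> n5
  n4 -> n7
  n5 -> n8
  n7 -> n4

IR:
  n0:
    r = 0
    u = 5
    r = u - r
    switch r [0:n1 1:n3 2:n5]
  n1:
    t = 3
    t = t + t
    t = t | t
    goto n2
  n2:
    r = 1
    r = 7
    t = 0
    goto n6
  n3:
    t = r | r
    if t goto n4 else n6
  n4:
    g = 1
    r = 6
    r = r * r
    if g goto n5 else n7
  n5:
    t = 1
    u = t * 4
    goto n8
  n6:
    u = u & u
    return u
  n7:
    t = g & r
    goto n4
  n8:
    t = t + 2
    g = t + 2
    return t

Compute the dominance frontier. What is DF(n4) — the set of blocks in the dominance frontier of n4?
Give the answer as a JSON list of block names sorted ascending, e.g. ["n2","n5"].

Answer: ["n4", "n5"]

Analysis:
idom tree: n1←n0 n2←n1 n3←n0 n4←n3 n5←n0 n6←n0 n7←n4 n8←n5
Dom at joins:
  n4: preds {n3,n7}: {n0,n3} ∩ {n0,n3,n4,n7} = {n0,n3}; idom=n3
  n5: preds {n0,n4}: {n0} ∩ {n0,n3,n4} = {n0}; idom=n0
  n6: preds {n2,n3}: {n0,n1,n2} ∩ {n0,n3} = {n0}; idom=n0

DF walk-up:
  join n4 pred n3: · stop@n3
  join n4 pred n7: n7→n4 stop@n3
  join n5 pred n0: · stop@n0
  join n5 pred n4: n4→n3 stop@n0
  join n6 pred n2: n2→n1 stop@n0
  join n6 pred n3: n3 stop@n0
  n0 → ∅
  n1 → {n6}
  n2 → {n6}
  n3 → {n5,n6}
  n4 → {n4,n5}
  n5 → ∅
  n6 → ∅
  n7 → {n4}
  n8 → ∅

DF(n4) = ["n4", "n5"]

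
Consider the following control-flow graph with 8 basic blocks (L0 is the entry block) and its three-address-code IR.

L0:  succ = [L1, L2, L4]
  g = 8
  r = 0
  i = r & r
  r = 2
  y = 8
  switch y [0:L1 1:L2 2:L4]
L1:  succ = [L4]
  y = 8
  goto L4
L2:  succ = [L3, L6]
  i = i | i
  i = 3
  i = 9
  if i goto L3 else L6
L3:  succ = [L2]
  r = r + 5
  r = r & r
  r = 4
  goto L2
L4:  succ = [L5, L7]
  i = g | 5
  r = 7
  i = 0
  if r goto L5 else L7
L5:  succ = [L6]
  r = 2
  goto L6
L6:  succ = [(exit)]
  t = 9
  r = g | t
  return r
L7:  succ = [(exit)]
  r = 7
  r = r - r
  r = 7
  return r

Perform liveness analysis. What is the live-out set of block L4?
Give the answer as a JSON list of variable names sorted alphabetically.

Answer: ["g"]

Derivation:
Block summaries:
  L0: def={g,i,r,y} ue=∅
  L1: def={y} ue=∅
  L2: def={i} ue={i}
  L3: def={r} ue={r}
  L4: def={i,r} ue={g}
  L5: def={r} ue=∅
  L6: def={r,t} ue={g}
  L7: def={r} ue=∅

Backward fixpoint:
  live L0: ∅→{g,i,r}
  live L1: {g}→{g}
  live L2: {g,i,r}→{g,i,r}
  live L3: {g,i,r}→{g,i,r}
  live L4: {g}→{g}
  live L5: {g}→{g}
  live L6: {g}→∅
  live L7: ∅→∅

live-out(L4) = ["g"]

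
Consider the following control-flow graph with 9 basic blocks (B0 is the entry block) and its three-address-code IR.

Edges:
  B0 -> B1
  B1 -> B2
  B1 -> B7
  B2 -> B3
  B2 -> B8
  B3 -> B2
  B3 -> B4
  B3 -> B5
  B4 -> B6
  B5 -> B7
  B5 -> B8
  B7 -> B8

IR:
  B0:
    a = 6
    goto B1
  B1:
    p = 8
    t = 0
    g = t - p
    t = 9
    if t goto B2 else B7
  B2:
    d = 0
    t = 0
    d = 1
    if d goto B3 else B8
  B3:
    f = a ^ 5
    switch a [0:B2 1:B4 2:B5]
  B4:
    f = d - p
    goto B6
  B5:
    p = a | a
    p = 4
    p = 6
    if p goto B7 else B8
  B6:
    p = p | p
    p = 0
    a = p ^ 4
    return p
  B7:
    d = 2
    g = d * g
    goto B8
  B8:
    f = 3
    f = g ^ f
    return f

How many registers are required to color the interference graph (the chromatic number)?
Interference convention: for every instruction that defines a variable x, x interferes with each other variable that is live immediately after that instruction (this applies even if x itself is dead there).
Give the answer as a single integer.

Per-block:
  B0 def {a} use ∅
  B1 def {g,p,t} use ∅
  B2 def {d,t} use ∅
  B3 def {f} use {a}
  B4 def {f} use {d,p}
  B5 def {p} use {a}
  B6 def {a,p} use {p}
  B7 def {d,g} use {g}
  B8 def {f} use {g}

Liveness:
  B0 li=∅ lo={a}
  B1 li={a} lo={a,g,p}
  B2 li={a,g,p} lo={a,d,g,p}
  B3 li={a,d,g,p} lo={a,d,g,p}
  B4 li={d,p} lo={p}
  B5 li={a,g} lo={g}
  B6 li={p} lo=∅
  B7 li={g} lo={g}
  B8 li={g} lo=∅

Interference:
  a — {d,f,g,p,t}
  d — {a,f,g,p}
  f — {a,d,g,p}
  g — {a,d,f,p,t}
  p — {a,d,f,g,t}
  t — {a,g,p}

Chromatic number:
  clique {a,d,f,g,p} ⇒ need ≥ 5
  5-colouring: R0={a}  R1={g}  R2={p}  R3={d,t}  R4={f}
  χ = 5

Answer: 5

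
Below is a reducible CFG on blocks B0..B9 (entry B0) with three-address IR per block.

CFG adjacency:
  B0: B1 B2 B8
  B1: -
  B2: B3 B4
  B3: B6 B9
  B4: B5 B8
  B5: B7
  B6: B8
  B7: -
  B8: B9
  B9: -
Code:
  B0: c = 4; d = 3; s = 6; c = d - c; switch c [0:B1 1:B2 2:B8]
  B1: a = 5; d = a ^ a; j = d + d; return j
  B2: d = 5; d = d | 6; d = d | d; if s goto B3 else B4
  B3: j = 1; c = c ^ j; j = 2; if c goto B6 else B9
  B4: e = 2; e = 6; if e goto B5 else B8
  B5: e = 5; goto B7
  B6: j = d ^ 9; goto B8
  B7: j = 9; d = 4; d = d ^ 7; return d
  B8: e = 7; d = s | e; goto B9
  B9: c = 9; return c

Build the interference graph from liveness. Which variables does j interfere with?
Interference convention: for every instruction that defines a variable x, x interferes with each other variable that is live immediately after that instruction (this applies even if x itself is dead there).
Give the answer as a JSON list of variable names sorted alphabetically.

Per-block:
  B0: def={c,d,s} ue=∅
  B1: def={a,d,j} ue=∅
  B2: def={d} ue={s}
  B3: def={c,j} ue={c}
  B4: def={e} ue=∅
  B5: def={e} ue=∅
  B6: def={j} ue={d}
  B7: def={d,j} ue=∅
  B8: def={d,e} ue={s}
  B9: def={c} ue=∅

Live sets:
  B0 li=∅ lo={c,s}
  B1 li=∅ lo=∅
  B2 li={c,s} lo={c,d,s}
  B3 li={c,d,s} lo={d,s}
  B4 li={s} lo={s}
  B5 li=∅ lo=∅
  B6 li={d,s} lo={s}
  B7 li=∅ lo=∅
  B8 li={s} lo=∅
  B9 li=∅ lo=∅

Interference:
  a: ∅
  c: {d,j,s}
  d: {c,j,s}
  e: {s}
  j: {c,d,s}
  s: {c,d,e,j}

N(j) = ["c", "d", "s"]

Answer: ["c", "d", "s"]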